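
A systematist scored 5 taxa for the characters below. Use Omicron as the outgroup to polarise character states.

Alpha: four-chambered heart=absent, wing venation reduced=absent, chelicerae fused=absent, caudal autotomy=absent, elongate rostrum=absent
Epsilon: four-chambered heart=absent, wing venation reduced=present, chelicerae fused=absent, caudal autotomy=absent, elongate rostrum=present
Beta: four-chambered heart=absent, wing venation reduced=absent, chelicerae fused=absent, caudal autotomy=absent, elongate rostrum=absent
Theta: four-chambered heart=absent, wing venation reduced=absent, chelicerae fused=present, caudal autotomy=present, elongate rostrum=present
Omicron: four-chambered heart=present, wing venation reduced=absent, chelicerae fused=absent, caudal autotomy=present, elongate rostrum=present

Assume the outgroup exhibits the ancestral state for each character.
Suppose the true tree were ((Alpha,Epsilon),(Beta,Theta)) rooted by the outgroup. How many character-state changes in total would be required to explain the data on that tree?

Map each character onto ((Alpha,Epsilon),(Beta,Theta)) (rooted by Omicron) and count the minimum state changes it requires (Fitch parsimony):
four-chambered heart: 1; wing venation reduced: 1; chelicerae fused: 1; caudal autotomy: 2; elongate rostrum: 2.
Total tree length = 7.

7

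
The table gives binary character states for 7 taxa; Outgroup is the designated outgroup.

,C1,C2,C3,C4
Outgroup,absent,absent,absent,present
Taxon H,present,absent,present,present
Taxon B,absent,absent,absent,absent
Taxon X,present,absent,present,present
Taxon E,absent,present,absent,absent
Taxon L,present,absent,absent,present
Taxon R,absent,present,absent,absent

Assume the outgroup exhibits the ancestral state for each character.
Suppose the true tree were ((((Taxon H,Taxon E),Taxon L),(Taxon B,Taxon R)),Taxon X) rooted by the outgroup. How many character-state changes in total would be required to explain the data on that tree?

Map each character onto ((((Taxon H,Taxon E),Taxon L),(Taxon B,Taxon R)),Taxon X) (rooted by Outgroup) and count the minimum state changes it requires (Fitch parsimony):
C1: 3; C2: 2; C3: 2; C4: 2.
Total tree length = 9.

9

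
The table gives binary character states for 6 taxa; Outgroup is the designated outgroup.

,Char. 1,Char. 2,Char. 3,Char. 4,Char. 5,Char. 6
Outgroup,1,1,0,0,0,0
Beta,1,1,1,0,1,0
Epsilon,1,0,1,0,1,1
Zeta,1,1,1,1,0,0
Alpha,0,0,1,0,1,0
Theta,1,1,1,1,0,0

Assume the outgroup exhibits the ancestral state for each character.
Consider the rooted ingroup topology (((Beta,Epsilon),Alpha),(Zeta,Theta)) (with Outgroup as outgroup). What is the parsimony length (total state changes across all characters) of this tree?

7

Map each character onto (((Beta,Epsilon),Alpha),(Zeta,Theta)) (rooted by Outgroup) and count the minimum state changes it requires (Fitch parsimony):
Char. 1: 1; Char. 2: 2; Char. 3: 1; Char. 4: 1; Char. 5: 1; Char. 6: 1.
Total tree length = 7.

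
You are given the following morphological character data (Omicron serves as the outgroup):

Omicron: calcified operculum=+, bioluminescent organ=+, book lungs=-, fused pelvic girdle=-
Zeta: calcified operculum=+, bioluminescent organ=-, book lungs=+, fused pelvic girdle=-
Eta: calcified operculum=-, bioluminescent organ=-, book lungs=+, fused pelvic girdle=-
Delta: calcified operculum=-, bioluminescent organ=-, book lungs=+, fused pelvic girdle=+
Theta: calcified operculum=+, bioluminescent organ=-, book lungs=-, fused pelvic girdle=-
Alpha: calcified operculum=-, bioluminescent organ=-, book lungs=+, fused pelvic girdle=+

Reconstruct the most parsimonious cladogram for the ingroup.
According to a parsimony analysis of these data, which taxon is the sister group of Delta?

Alpha

Character polarity is set by the outgroup: the derived state is whichever differs from the outgroup's state, so for calcified operculum, bioluminescent organ the derived state is '-', and for the remaining characters it is '+'.
calcified operculum: derived state '-' in Alpha, Delta, and Eta only — synapomorphy for {Alpha, Delta, Eta}.
bioluminescent organ (derived state '-') is shared by all ingroup taxa — unites the whole ingroup.
Only Alpha, Delta, Eta, and Zeta show the derived state '+' for book lungs, supporting them as a clade.
fused pelvic girdle: derived state '+' in Alpha and Delta only — synapomorphy for {Alpha, Delta}.
Most parsimonious ingroup topology: ((Zeta,(Eta,(Delta,Alpha))),Theta).
Delta and Alpha form a cherry on this tree, so they are sister taxa.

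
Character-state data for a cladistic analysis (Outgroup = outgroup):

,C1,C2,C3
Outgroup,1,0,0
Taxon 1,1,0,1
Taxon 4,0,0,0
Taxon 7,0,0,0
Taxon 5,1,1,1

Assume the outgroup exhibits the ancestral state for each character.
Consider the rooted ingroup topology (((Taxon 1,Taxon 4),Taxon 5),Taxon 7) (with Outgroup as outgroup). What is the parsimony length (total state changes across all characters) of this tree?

5

Map each character onto (((Taxon 1,Taxon 4),Taxon 5),Taxon 7) (rooted by Outgroup) and count the minimum state changes it requires (Fitch parsimony):
C1: 2; C2: 1; C3: 2.
Total tree length = 5.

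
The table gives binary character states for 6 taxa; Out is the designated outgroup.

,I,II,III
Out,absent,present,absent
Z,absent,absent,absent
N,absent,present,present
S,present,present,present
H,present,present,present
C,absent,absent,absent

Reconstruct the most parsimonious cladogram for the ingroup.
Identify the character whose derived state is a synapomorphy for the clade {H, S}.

Character polarity is set by the outgroup: the derived state is whichever differs from the outgroup's state, so for II the derived state is 'absent', and for the remaining characters it is 'present'.
I: derived state 'present' in H and S only — synapomorphy for {H, S}.
Only C and Z show the derived state 'absent' for II, supporting them as a clade.
III: derived state 'present' in H, N, and S only — synapomorphy for {H, N, S}.
Most parsimonious ingroup topology: ((Z,C),(N,(S,H))).
The clade {H, S} is supported by I: its derived state 'present' occurs in exactly those taxa and in no other taxon (including the outgroup).

I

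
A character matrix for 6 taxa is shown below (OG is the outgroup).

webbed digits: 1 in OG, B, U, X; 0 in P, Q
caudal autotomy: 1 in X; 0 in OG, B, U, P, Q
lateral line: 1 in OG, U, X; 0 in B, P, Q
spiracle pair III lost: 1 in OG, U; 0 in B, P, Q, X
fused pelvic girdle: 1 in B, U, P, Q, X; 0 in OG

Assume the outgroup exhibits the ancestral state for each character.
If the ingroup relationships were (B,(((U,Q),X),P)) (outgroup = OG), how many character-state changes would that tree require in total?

9

Map each character onto (B,(((U,Q),X),P)) (rooted by OG) and count the minimum state changes it requires (Fitch parsimony):
webbed digits: 2; caudal autotomy: 1; lateral line: 3; spiracle pair III lost: 2; fused pelvic girdle: 1.
Total tree length = 9.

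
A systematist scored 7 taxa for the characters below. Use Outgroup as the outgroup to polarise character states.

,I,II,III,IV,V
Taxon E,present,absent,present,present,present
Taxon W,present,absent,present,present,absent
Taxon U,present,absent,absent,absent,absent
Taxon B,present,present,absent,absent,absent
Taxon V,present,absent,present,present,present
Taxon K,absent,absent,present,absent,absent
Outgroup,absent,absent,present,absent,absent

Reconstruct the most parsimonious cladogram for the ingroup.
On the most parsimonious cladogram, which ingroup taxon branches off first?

Character polarity is set by the outgroup: the derived state is whichever differs from the outgroup's state, so for III the derived state is 'absent', and for the remaining characters it is 'present'.
I (derived state 'present') is shared by Taxon B, Taxon E, Taxon U, Taxon V, and Taxon W — a synapomorphy uniting that clade.
II: derived state 'present' in Taxon B only — an autapomorphy, so it tells us nothing about relationships among taxa.
III (derived state 'absent') is shared by Taxon B and Taxon U — a synapomorphy uniting that clade.
Only Taxon E, Taxon V, and Taxon W show the derived state 'present' for IV, supporting them as a clade.
Only Taxon E and Taxon V show the derived state 'present' for V, supporting them as a clade.
Most parsimonious ingroup topology: (Taxon K,((Taxon W,(Taxon E,Taxon V)),(Taxon U,Taxon B))).
Taxon K is sister to the clade containing all other ingroup taxa, so it is the earliest-diverging (most basal) ingroup lineage.

Taxon K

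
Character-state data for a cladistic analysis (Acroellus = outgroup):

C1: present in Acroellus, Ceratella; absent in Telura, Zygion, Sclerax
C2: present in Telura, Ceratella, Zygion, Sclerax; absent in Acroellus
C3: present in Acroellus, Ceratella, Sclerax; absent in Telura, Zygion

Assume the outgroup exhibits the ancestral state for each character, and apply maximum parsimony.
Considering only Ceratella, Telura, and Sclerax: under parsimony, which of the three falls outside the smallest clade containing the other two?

Character polarity is set by the outgroup: the derived state is whichever differs from the outgroup's state, so for C1, C3 the derived state is 'absent', and for the remaining characters it is 'present'.
C1: derived state 'absent' in Sclerax, Telura, and Zygion only — synapomorphy for {Sclerax, Telura, Zygion}.
All ingroup taxa share the derived state 'present' for C2; it defines the ingroup but does not resolve relationships within it.
C3 (derived state 'absent') is shared by Telura and Zygion — a synapomorphy uniting that clade.
Most parsimonious ingroup topology: (((Telura,Zygion),Sclerax),Ceratella).
Sclerax and Telura share a more recent common ancestor with each other than either does with Ceratella, so Ceratella is the least closely related of the three.

Ceratella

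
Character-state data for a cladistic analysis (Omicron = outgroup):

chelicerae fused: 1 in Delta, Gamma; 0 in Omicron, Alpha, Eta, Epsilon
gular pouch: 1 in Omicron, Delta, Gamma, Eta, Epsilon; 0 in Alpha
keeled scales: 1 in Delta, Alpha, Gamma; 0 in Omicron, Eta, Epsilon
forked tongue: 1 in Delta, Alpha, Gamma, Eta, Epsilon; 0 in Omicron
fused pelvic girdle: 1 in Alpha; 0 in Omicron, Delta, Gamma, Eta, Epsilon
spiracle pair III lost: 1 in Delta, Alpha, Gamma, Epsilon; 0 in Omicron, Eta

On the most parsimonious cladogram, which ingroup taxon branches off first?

Character polarity is set by the outgroup: the derived state is whichever differs from the outgroup's state, so for gular pouch the derived state is '0', and for the remaining characters it is '1'.
chelicerae fused: derived state '1' in Delta and Gamma only — synapomorphy for {Delta, Gamma}.
gular pouch (derived state '0') is unique to Alpha (autapomorphy; uninformative for grouping).
keeled scales: derived state '1' in Alpha, Delta, and Gamma only — synapomorphy for {Alpha, Delta, Gamma}.
All ingroup taxa share the derived state '1' for forked tongue; it defines the ingroup but does not resolve relationships within it.
fused pelvic girdle: derived state '1' in Alpha only — an autapomorphy, so it tells us nothing about relationships among taxa.
spiracle pair III lost (derived state '1') is shared by Alpha, Delta, Epsilon, and Gamma — a synapomorphy uniting that clade.
Most parsimonious ingroup topology: ((((Delta,Gamma),Alpha),Epsilon),Eta).
Eta is sister to the clade containing all other ingroup taxa, so it is the earliest-diverging (most basal) ingroup lineage.

Eta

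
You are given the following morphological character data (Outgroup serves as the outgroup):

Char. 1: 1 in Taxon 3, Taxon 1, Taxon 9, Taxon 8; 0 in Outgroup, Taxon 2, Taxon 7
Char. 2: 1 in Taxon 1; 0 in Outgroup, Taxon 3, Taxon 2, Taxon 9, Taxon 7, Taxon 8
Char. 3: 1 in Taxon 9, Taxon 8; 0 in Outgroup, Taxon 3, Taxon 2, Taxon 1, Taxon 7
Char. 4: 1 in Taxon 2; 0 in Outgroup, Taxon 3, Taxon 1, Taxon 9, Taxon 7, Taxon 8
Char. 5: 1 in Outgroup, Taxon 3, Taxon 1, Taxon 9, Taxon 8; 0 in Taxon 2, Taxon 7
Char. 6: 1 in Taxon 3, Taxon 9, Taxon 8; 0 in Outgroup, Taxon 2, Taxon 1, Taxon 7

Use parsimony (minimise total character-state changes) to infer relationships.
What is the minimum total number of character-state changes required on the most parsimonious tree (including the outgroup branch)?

Character polarity is set by the outgroup: the derived state is whichever differs from the outgroup's state, so for Char. 5 the derived state is '0', and for the remaining characters it is '1'.
Char. 1: derived state '1' in Taxon 1, Taxon 3, Taxon 8, and Taxon 9 only — synapomorphy for {Taxon 1, Taxon 3, Taxon 8, Taxon 9}.
Char. 2: derived state '1' in Taxon 1 only — an autapomorphy, so it tells us nothing about relationships among taxa.
Char. 3: derived state '1' in Taxon 8 and Taxon 9 only — synapomorphy for {Taxon 8, Taxon 9}.
Char. 4: derived state '1' in Taxon 2 only — an autapomorphy, so it tells us nothing about relationships among taxa.
Only Taxon 2 and Taxon 7 show the derived state '0' for Char. 5, supporting them as a clade.
Char. 6: derived state '1' in Taxon 3, Taxon 8, and Taxon 9 only — synapomorphy for {Taxon 3, Taxon 8, Taxon 9}.
Most parsimonious ingroup topology: (((Taxon 3,(Taxon 9,Taxon 8)),Taxon 1),(Taxon 2,Taxon 7)).
Changes per character on this tree: Char. 1: 1; Char. 2: 1; Char. 3: 1; Char. 4: 1; Char. 5: 1; Char. 6: 1.
Total = 6.

6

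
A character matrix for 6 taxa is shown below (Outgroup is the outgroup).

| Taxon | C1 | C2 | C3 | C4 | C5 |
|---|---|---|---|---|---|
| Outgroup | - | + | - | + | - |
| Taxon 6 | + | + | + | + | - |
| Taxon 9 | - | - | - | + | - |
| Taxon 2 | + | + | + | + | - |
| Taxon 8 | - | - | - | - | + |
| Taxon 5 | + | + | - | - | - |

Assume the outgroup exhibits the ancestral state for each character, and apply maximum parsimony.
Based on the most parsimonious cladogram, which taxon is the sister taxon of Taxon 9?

Taxon 8

Character polarity is set by the outgroup: the derived state is whichever differs from the outgroup's state, so for C2, C4 the derived state is '-', and for the remaining characters it is '+'.
C1 (derived state '+') is shared by Taxon 2, Taxon 5, and Taxon 6 — a synapomorphy uniting that clade.
C2: derived state '-' in Taxon 8 and Taxon 9 only — synapomorphy for {Taxon 8, Taxon 9}.
C3 (derived state '+') is shared by Taxon 2 and Taxon 6 — a synapomorphy uniting that clade.
C4 groups Taxon 5 and Taxon 8, which is incompatible with the clades supported by the remaining characters; treating it as convergent (homoplasy) costs fewer steps than any alternative tree.
C5 (derived state '+') is unique to Taxon 8 (autapomorphy; uninformative for grouping).
Most parsimonious ingroup topology: (((Taxon 6,Taxon 2),Taxon 5),(Taxon 9,Taxon 8)).
Taxon 9 and Taxon 8 form a cherry on this tree, so they are sister taxa.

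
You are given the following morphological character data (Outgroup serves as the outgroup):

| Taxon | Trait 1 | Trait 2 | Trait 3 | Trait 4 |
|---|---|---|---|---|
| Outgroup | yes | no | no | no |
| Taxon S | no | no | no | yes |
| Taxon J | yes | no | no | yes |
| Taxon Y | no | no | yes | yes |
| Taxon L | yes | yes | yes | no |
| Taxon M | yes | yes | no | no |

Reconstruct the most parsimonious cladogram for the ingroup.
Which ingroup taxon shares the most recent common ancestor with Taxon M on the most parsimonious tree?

Character polarity is set by the outgroup: the derived state is whichever differs from the outgroup's state, so for Trait 1 the derived state is 'no', and for the remaining characters it is 'yes'.
Only Taxon S and Taxon Y show the derived state 'no' for Trait 1, supporting them as a clade.
Only Taxon L and Taxon M show the derived state 'yes' for Trait 2, supporting them as a clade.
Trait 3 (state 'yes') occurs in Taxon L and Taxon Y but conflicts with the nesting implied by the other characters — most parsimoniously interpreted as homoplasy.
Trait 4 (derived state 'yes') is shared by Taxon J, Taxon S, and Taxon Y — a synapomorphy uniting that clade.
Most parsimonious ingroup topology: (((Taxon S,Taxon Y),Taxon J),(Taxon L,Taxon M)).
Taxon M and Taxon L form a cherry on this tree, so they are sister taxa.

Taxon L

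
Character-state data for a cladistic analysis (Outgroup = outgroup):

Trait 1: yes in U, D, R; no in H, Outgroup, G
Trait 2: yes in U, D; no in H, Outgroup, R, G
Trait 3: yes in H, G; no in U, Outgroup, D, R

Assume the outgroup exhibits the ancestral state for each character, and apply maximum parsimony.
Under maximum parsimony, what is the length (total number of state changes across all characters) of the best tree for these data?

3

The outgroup has state 'no' for every character, so 'yes' is the derived state throughout.
Trait 1: derived state 'yes' in D, R, and U only — synapomorphy for {D, R, U}.
Trait 2 (derived state 'yes') is shared by D and U — a synapomorphy uniting that clade.
Trait 3 (derived state 'yes') is shared by G and H — a synapomorphy uniting that clade.
Most parsimonious ingroup topology: (((U,D),R),(H,G)).
Changes per character on this tree: Trait 1: 1; Trait 2: 1; Trait 3: 1.
Total = 3.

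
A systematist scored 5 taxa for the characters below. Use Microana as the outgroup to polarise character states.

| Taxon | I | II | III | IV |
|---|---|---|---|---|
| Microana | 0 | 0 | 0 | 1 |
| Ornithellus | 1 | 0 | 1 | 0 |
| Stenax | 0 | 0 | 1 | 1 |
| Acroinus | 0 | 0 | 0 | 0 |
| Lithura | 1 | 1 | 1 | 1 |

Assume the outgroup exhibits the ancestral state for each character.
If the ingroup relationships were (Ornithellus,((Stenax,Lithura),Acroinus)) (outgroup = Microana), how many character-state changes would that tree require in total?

Map each character onto (Ornithellus,((Stenax,Lithura),Acroinus)) (rooted by Microana) and count the minimum state changes it requires (Fitch parsimony):
I: 2; II: 1; III: 2; IV: 2.
Total tree length = 7.

7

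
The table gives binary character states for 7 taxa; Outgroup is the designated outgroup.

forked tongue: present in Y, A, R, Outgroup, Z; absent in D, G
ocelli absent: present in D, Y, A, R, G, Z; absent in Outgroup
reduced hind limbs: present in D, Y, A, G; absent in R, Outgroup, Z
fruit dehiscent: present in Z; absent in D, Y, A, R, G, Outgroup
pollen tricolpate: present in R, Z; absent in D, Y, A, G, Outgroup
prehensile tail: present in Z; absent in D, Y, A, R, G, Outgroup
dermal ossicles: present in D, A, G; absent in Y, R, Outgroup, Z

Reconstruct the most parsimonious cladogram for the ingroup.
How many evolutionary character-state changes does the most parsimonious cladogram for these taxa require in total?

7

Character polarity is set by the outgroup: the derived state is whichever differs from the outgroup's state, so for forked tongue the derived state is 'absent', and for the remaining characters it is 'present'.
forked tongue (derived state 'absent') is shared by D and G — a synapomorphy uniting that clade.
ocelli absent (derived state 'present') is shared by all ingroup taxa — unites the whole ingroup.
reduced hind limbs (derived state 'present') is shared by A, D, G, and Y — a synapomorphy uniting that clade.
fruit dehiscent (derived state 'present') is unique to Z (autapomorphy; uninformative for grouping).
Only R and Z show the derived state 'present' for pollen tricolpate, supporting them as a clade.
prehensile tail (derived state 'present') is unique to Z (autapomorphy; uninformative for grouping).
dermal ossicles: derived state 'present' in A, D, and G only — synapomorphy for {A, D, G}.
Most parsimonious ingroup topology: (((A,(D,G)),Y),(R,Z)).
Changes per character on this tree: forked tongue: 1; ocelli absent: 1; reduced hind limbs: 1; fruit dehiscent: 1; pollen tricolpate: 1; prehensile tail: 1; dermal ossicles: 1.
Total = 7.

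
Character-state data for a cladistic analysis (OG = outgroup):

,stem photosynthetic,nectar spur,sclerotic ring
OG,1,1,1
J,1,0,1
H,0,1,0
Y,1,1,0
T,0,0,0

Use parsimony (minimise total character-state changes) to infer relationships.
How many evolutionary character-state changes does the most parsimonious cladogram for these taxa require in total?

The outgroup has state '1' for every character, so '0' is the derived state throughout.
stem photosynthetic (derived state '0') is shared by H and T — a synapomorphy uniting that clade.
nectar spur (state '0') occurs in J and T but conflicts with the nesting implied by the other characters — most parsimoniously interpreted as homoplasy.
sclerotic ring: derived state '0' in H, T, and Y only — synapomorphy for {H, T, Y}.
Most parsimonious ingroup topology: (J,((H,T),Y)).
Changes per character on this tree: stem photosynthetic: 1; nectar spur: 2; sclerotic ring: 1.
Total = 4.

4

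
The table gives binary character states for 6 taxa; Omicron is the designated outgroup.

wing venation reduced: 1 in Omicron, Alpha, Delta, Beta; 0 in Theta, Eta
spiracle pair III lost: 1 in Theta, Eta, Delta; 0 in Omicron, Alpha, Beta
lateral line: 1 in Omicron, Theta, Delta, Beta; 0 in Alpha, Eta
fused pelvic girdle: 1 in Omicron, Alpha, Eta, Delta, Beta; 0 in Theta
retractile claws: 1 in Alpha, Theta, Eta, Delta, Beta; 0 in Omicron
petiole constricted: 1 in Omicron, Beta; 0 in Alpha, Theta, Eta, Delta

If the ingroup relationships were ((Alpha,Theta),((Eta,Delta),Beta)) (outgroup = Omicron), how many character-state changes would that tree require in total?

Map each character onto ((Alpha,Theta),((Eta,Delta),Beta)) (rooted by Omicron) and count the minimum state changes it requires (Fitch parsimony):
wing venation reduced: 2; spiracle pair III lost: 2; lateral line: 2; fused pelvic girdle: 1; retractile claws: 1; petiole constricted: 2.
Total tree length = 10.

10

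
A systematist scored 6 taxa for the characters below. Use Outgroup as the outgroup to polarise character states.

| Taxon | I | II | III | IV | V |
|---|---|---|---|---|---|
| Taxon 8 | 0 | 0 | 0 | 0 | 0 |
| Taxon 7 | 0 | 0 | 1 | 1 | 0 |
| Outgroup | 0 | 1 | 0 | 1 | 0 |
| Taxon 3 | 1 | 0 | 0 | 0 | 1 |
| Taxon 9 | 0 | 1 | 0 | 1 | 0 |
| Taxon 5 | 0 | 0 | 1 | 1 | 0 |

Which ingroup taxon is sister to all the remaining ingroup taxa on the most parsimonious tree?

Taxon 9

Character polarity is set by the outgroup: the derived state is whichever differs from the outgroup's state, so for II, IV the derived state is '0', and for the remaining characters it is '1'.
I (derived state '1') is unique to Taxon 3 (autapomorphy; uninformative for grouping).
II: derived state '0' in Taxon 3, Taxon 5, Taxon 7, and Taxon 8 only — synapomorphy for {Taxon 3, Taxon 5, Taxon 7, Taxon 8}.
III: derived state '1' in Taxon 5 and Taxon 7 only — synapomorphy for {Taxon 5, Taxon 7}.
IV (derived state '0') is shared by Taxon 3 and Taxon 8 — a synapomorphy uniting that clade.
V: derived state '1' in Taxon 3 only — an autapomorphy, so it tells us nothing about relationships among taxa.
Most parsimonious ingroup topology: (Taxon 9,((Taxon 8,Taxon 3),(Taxon 5,Taxon 7))).
Taxon 9 is sister to the clade containing all other ingroup taxa, so it is the earliest-diverging (most basal) ingroup lineage.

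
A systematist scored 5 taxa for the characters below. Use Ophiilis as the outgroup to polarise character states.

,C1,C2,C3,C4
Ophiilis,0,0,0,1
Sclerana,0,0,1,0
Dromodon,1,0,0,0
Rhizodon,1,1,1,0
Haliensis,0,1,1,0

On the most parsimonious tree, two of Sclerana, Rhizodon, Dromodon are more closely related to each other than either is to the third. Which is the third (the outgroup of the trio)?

Character polarity is set by the outgroup: the derived state is whichever differs from the outgroup's state, so for C4 the derived state is '0', and for the remaining characters it is '1'.
C1 (state '1') occurs in Dromodon and Rhizodon but conflicts with the nesting implied by the other characters — most parsimoniously interpreted as homoplasy.
Only Haliensis and Rhizodon show the derived state '1' for C2, supporting them as a clade.
C3 (derived state '1') is shared by Haliensis, Rhizodon, and Sclerana — a synapomorphy uniting that clade.
C4 (derived state '0') is shared by all ingroup taxa — unites the whole ingroup.
Most parsimonious ingroup topology: ((Sclerana,(Rhizodon,Haliensis)),Dromodon).
Rhizodon and Sclerana share a more recent common ancestor with each other than either does with Dromodon, so Dromodon is the least closely related of the three.

Dromodon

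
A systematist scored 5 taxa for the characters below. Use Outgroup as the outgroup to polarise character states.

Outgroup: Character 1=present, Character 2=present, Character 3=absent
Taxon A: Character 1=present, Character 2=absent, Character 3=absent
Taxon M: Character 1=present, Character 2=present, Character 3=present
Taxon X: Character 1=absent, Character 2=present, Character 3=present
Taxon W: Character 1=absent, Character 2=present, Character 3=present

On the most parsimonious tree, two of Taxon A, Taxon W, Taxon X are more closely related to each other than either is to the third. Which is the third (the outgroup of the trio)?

Character polarity is set by the outgroup: the derived state is whichever differs from the outgroup's state, so for Character 1, Character 2 the derived state is 'absent', and for the remaining characters it is 'present'.
Character 1 (derived state 'absent') is shared by Taxon W and Taxon X — a synapomorphy uniting that clade.
Character 2: derived state 'absent' in Taxon A only — an autapomorphy, so it tells us nothing about relationships among taxa.
Character 3 (derived state 'present') is shared by Taxon M, Taxon W, and Taxon X — a synapomorphy uniting that clade.
Most parsimonious ingroup topology: (Taxon A,(Taxon M,(Taxon X,Taxon W))).
Taxon X and Taxon W share a more recent common ancestor with each other than either does with Taxon A, so Taxon A is the least closely related of the three.

Taxon A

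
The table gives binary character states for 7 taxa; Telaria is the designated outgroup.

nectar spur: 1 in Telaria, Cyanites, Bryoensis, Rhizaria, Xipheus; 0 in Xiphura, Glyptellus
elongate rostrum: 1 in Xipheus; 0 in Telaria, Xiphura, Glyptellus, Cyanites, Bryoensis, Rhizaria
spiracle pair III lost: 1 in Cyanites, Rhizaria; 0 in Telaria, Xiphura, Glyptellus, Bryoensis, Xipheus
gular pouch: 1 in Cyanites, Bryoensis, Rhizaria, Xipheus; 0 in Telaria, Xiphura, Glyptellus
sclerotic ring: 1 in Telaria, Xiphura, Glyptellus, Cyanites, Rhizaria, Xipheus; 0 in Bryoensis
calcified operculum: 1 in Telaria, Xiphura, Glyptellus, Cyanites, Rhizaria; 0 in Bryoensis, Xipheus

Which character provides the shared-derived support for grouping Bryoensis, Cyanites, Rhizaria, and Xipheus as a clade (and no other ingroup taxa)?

gular pouch

Character polarity is set by the outgroup: the derived state is whichever differs from the outgroup's state, so for nectar spur, sclerotic ring, calcified operculum the derived state is '0', and for the remaining characters it is '1'.
nectar spur (derived state '0') is shared by Glyptellus and Xiphura — a synapomorphy uniting that clade.
elongate rostrum (derived state '1') is unique to Xipheus (autapomorphy; uninformative for grouping).
Only Cyanites and Rhizaria show the derived state '1' for spiracle pair III lost, supporting them as a clade.
gular pouch: derived state '1' in Bryoensis, Cyanites, Rhizaria, and Xipheus only — synapomorphy for {Bryoensis, Cyanites, Rhizaria, Xipheus}.
sclerotic ring: derived state '0' in Bryoensis only — an autapomorphy, so it tells us nothing about relationships among taxa.
calcified operculum: derived state '0' in Bryoensis and Xipheus only — synapomorphy for {Bryoensis, Xipheus}.
Most parsimonious ingroup topology: ((Xiphura,Glyptellus),((Cyanites,Rhizaria),(Bryoensis,Xipheus))).
The clade {Bryoensis, Cyanites, Rhizaria, Xipheus} is supported by gular pouch: its derived state '1' occurs in exactly those taxa and in no other taxon (including the outgroup).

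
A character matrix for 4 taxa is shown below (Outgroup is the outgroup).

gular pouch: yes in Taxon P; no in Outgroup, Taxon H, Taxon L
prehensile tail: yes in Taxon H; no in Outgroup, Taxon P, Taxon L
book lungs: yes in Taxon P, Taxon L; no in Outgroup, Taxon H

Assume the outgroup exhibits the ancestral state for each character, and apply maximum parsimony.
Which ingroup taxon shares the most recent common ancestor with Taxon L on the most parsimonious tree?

The outgroup has state 'no' for every character, so 'yes' is the derived state throughout.
gular pouch (derived state 'yes') is unique to Taxon P (autapomorphy; uninformative for grouping).
prehensile tail (derived state 'yes') is unique to Taxon H (autapomorphy; uninformative for grouping).
Only Taxon L and Taxon P show the derived state 'yes' for book lungs, supporting them as a clade.
Most parsimonious ingroup topology: ((Taxon P,Taxon L),Taxon H).
Taxon L and Taxon P form a cherry on this tree, so they are sister taxa.

Taxon P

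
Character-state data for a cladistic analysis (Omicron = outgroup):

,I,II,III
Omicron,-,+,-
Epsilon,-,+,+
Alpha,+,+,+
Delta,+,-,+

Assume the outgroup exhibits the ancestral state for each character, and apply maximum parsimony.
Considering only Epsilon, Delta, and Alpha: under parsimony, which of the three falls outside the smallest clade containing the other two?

Epsilon

Character polarity is set by the outgroup: the derived state is whichever differs from the outgroup's state, so for II the derived state is '-', and for the remaining characters it is '+'.
I (derived state '+') is shared by Alpha and Delta — a synapomorphy uniting that clade.
II (derived state '-') is unique to Delta (autapomorphy; uninformative for grouping).
III (derived state '+') is shared by all ingroup taxa — unites the whole ingroup.
Most parsimonious ingroup topology: (Epsilon,(Alpha,Delta)).
Alpha and Delta share a more recent common ancestor with each other than either does with Epsilon, so Epsilon is the least closely related of the three.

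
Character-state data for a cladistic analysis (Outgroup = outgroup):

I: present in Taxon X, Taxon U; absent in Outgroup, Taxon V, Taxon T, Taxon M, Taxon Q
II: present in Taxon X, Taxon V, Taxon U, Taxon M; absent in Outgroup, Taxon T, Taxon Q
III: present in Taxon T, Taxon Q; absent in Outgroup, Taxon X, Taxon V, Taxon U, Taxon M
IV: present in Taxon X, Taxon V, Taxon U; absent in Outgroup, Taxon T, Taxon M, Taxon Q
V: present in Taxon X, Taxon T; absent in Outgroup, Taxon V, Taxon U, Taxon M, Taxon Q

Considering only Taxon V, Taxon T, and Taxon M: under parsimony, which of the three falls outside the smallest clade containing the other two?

Taxon T

The outgroup has state 'absent' for every character, so 'present' is the derived state throughout.
Only Taxon U and Taxon X show the derived state 'present' for I, supporting them as a clade.
Only Taxon M, Taxon U, Taxon V, and Taxon X show the derived state 'present' for II, supporting them as a clade.
III (derived state 'present') is shared by Taxon Q and Taxon T — a synapomorphy uniting that clade.
IV (derived state 'present') is shared by Taxon U, Taxon V, and Taxon X — a synapomorphy uniting that clade.
V (state 'present') occurs in Taxon T and Taxon X but conflicts with the nesting implied by the other characters — most parsimoniously interpreted as homoplasy.
Most parsimonious ingroup topology: ((((Taxon X,Taxon U),Taxon V),Taxon M),(Taxon T,Taxon Q)).
Taxon M and Taxon V share a more recent common ancestor with each other than either does with Taxon T, so Taxon T is the least closely related of the three.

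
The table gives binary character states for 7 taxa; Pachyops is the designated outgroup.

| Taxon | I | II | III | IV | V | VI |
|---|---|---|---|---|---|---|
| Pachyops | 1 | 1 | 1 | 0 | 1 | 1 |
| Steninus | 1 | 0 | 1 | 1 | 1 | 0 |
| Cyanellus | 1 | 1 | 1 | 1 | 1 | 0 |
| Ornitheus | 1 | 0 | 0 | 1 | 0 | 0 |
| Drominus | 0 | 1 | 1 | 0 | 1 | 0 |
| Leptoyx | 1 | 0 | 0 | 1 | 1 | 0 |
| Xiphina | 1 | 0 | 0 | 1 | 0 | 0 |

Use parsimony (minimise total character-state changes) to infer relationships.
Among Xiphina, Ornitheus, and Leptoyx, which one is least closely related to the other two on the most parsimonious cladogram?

Character polarity is set by the outgroup: the derived state is whichever differs from the outgroup's state, so for I, II, III, V, VI the derived state is '0', and for the remaining characters it is '1'.
I: derived state '0' in Drominus only — an autapomorphy, so it tells us nothing about relationships among taxa.
II: derived state '0' in Leptoyx, Ornitheus, Steninus, and Xiphina only — synapomorphy for {Leptoyx, Ornitheus, Steninus, Xiphina}.
Only Leptoyx, Ornitheus, and Xiphina show the derived state '0' for III, supporting them as a clade.
Only Cyanellus, Leptoyx, Ornitheus, Steninus, and Xiphina show the derived state '1' for IV, supporting them as a clade.
Only Ornitheus and Xiphina show the derived state '0' for V, supporting them as a clade.
VI (derived state '0') is shared by all ingroup taxa — unites the whole ingroup.
Most parsimonious ingroup topology: (((Steninus,((Ornitheus,Xiphina),Leptoyx)),Cyanellus),Drominus).
Xiphina and Ornitheus share a more recent common ancestor with each other than either does with Leptoyx, so Leptoyx is the least closely related of the three.

Leptoyx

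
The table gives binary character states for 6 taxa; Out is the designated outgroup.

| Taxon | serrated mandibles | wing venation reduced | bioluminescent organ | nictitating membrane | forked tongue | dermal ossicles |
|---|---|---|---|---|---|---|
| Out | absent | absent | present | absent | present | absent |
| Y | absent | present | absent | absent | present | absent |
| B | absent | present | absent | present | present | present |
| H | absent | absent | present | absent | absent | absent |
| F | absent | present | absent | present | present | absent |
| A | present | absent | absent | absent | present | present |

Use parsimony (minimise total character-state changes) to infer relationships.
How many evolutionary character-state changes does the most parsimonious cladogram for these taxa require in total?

Character polarity is set by the outgroup: the derived state is whichever differs from the outgroup's state, so for bioluminescent organ, forked tongue the derived state is 'absent', and for the remaining characters it is 'present'.
serrated mandibles: derived state 'present' in A only — an autapomorphy, so it tells us nothing about relationships among taxa.
wing venation reduced (derived state 'present') is shared by B, F, and Y — a synapomorphy uniting that clade.
bioluminescent organ: derived state 'absent' in A, B, F, and Y only — synapomorphy for {A, B, F, Y}.
Only B and F show the derived state 'present' for nictitating membrane, supporting them as a clade.
forked tongue (derived state 'absent') is unique to H (autapomorphy; uninformative for grouping).
dermal ossicles (state 'present') occurs in A and B but conflicts with the nesting implied by the other characters — most parsimoniously interpreted as homoplasy.
Most parsimonious ingroup topology: (((Y,(B,F)),A),H).
Changes per character on this tree: serrated mandibles: 1; wing venation reduced: 1; bioluminescent organ: 1; nictitating membrane: 1; forked tongue: 1; dermal ossicles: 2.
Total = 7.

7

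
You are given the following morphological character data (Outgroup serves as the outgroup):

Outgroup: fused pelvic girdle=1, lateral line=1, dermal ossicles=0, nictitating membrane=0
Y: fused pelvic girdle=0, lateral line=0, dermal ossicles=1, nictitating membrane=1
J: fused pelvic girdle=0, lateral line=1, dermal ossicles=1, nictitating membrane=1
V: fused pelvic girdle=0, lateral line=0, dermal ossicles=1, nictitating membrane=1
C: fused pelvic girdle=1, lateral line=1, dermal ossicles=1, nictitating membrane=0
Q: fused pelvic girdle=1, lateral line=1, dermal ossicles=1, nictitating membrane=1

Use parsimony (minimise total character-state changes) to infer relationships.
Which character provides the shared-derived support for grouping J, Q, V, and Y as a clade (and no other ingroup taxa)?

Character polarity is set by the outgroup: the derived state is whichever differs from the outgroup's state, so for fused pelvic girdle, lateral line the derived state is '0', and for the remaining characters it is '1'.
fused pelvic girdle (derived state '0') is shared by J, V, and Y — a synapomorphy uniting that clade.
Only V and Y show the derived state '0' for lateral line, supporting them as a clade.
dermal ossicles (derived state '1') is shared by all ingroup taxa — unites the whole ingroup.
nictitating membrane (derived state '1') is shared by J, Q, V, and Y — a synapomorphy uniting that clade.
Most parsimonious ingroup topology: ((((Y,V),J),Q),C).
The clade {J, Q, V, Y} is supported by nictitating membrane: its derived state '1' occurs in exactly those taxa and in no other taxon (including the outgroup).

nictitating membrane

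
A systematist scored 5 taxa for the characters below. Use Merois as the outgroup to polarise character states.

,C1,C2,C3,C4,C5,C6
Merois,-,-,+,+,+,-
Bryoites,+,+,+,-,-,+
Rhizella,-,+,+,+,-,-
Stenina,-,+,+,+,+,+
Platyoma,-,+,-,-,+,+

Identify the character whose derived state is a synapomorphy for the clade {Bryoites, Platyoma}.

C4

Character polarity is set by the outgroup: the derived state is whichever differs from the outgroup's state, so for C3, C4, C5 the derived state is '-', and for the remaining characters it is '+'.
C1: derived state '+' in Bryoites only — an autapomorphy, so it tells us nothing about relationships among taxa.
C2 (derived state '+') is shared by all ingroup taxa — unites the whole ingroup.
C3 (derived state '-') is unique to Platyoma (autapomorphy; uninformative for grouping).
Only Bryoites and Platyoma show the derived state '-' for C4, supporting them as a clade.
C5 groups Bryoites and Rhizella, which is incompatible with the clades supported by the remaining characters; treating it as convergent (homoplasy) costs fewer steps than any alternative tree.
Only Bryoites, Platyoma, and Stenina show the derived state '+' for C6, supporting them as a clade.
Most parsimonious ingroup topology: (((Bryoites,Platyoma),Stenina),Rhizella).
The clade {Bryoites, Platyoma} is supported by C4: its derived state '-' occurs in exactly those taxa and in no other taxon (including the outgroup).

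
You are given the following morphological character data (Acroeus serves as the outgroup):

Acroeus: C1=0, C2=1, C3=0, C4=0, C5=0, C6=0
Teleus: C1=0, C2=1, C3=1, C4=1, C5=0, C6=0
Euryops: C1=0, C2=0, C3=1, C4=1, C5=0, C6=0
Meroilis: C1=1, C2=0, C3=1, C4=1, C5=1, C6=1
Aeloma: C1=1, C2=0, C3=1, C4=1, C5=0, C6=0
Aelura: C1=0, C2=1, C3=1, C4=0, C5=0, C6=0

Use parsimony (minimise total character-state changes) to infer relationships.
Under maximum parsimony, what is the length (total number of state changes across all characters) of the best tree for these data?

6

Character polarity is set by the outgroup: the derived state is whichever differs from the outgroup's state, so for C2 the derived state is '0', and for the remaining characters it is '1'.
Only Aeloma and Meroilis show the derived state '1' for C1, supporting them as a clade.
C2 (derived state '0') is shared by Aeloma, Euryops, and Meroilis — a synapomorphy uniting that clade.
C3 (derived state '1') is shared by all ingroup taxa — unites the whole ingroup.
C4 (derived state '1') is shared by Aeloma, Euryops, Meroilis, and Teleus — a synapomorphy uniting that clade.
C5: derived state '1' in Meroilis only — an autapomorphy, so it tells us nothing about relationships among taxa.
C6: derived state '1' in Meroilis only — an autapomorphy, so it tells us nothing about relationships among taxa.
Most parsimonious ingroup topology: ((Teleus,(Euryops,(Meroilis,Aeloma))),Aelura).
Changes per character on this tree: C1: 1; C2: 1; C3: 1; C4: 1; C5: 1; C6: 1.
Total = 6.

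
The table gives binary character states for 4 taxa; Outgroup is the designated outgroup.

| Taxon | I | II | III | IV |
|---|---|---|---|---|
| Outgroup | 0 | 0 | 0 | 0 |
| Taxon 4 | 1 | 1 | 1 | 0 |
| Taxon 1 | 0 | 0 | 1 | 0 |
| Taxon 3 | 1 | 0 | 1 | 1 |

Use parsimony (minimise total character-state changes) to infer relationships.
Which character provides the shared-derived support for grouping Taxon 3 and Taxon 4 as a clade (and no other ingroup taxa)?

I

The outgroup has state '0' for every character, so '1' is the derived state throughout.
I: derived state '1' in Taxon 3 and Taxon 4 only — synapomorphy for {Taxon 3, Taxon 4}.
II (derived state '1') is unique to Taxon 4 (autapomorphy; uninformative for grouping).
III (derived state '1') is shared by all ingroup taxa — unites the whole ingroup.
IV (derived state '1') is unique to Taxon 3 (autapomorphy; uninformative for grouping).
Most parsimonious ingroup topology: ((Taxon 4,Taxon 3),Taxon 1).
The clade {Taxon 3, Taxon 4} is supported by I: its derived state '1' occurs in exactly those taxa and in no other taxon (including the outgroup).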